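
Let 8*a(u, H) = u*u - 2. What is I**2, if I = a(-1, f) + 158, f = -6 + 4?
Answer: 1595169/64 ≈ 24925.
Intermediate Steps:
f = -2
a(u, H) = -1/4 + u**2/8 (a(u, H) = (u*u - 2)/8 = (u**2 - 2)/8 = (-2 + u**2)/8 = -1/4 + u**2/8)
I = 1263/8 (I = (-1/4 + (1/8)*(-1)**2) + 158 = (-1/4 + (1/8)*1) + 158 = (-1/4 + 1/8) + 158 = -1/8 + 158 = 1263/8 ≈ 157.88)
I**2 = (1263/8)**2 = 1595169/64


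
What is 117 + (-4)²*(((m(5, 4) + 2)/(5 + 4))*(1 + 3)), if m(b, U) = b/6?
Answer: 3703/27 ≈ 137.15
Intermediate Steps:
m(b, U) = b/6 (m(b, U) = b*(⅙) = b/6)
117 + (-4)²*(((m(5, 4) + 2)/(5 + 4))*(1 + 3)) = 117 + (-4)²*((((⅙)*5 + 2)/(5 + 4))*(1 + 3)) = 117 + 16*(((⅚ + 2)/9)*4) = 117 + 16*(((17/6)*(⅑))*4) = 117 + 16*((17/54)*4) = 117 + 16*(34/27) = 117 + 544/27 = 3703/27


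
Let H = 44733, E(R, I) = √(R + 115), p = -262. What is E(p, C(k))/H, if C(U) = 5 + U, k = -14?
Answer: 7*I*√3/44733 ≈ 0.00027104*I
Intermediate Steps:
E(R, I) = √(115 + R)
E(p, C(k))/H = √(115 - 262)/44733 = √(-147)*(1/44733) = (7*I*√3)*(1/44733) = 7*I*√3/44733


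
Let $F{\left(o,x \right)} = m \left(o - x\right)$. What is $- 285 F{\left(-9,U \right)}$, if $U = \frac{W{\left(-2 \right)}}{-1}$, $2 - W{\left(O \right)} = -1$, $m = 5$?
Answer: $8550$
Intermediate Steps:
$W{\left(O \right)} = 3$ ($W{\left(O \right)} = 2 - -1 = 2 + 1 = 3$)
$U = -3$ ($U = \frac{3}{-1} = 3 \left(-1\right) = -3$)
$F{\left(o,x \right)} = - 5 x + 5 o$ ($F{\left(o,x \right)} = 5 \left(o - x\right) = - 5 x + 5 o$)
$- 285 F{\left(-9,U \right)} = - 285 \left(\left(-5\right) \left(-3\right) + 5 \left(-9\right)\right) = - 285 \left(15 - 45\right) = \left(-285\right) \left(-30\right) = 8550$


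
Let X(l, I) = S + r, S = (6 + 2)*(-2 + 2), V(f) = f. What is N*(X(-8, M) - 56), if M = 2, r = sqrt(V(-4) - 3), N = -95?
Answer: 5320 - 95*I*sqrt(7) ≈ 5320.0 - 251.35*I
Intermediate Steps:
S = 0 (S = 8*0 = 0)
r = I*sqrt(7) (r = sqrt(-4 - 3) = sqrt(-7) = I*sqrt(7) ≈ 2.6458*I)
X(l, I) = I*sqrt(7) (X(l, I) = 0 + I*sqrt(7) = I*sqrt(7))
N*(X(-8, M) - 56) = -95*(I*sqrt(7) - 56) = -95*(-56 + I*sqrt(7)) = 5320 - 95*I*sqrt(7)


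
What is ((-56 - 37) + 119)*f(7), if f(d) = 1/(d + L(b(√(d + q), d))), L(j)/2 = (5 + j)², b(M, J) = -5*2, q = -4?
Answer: 26/57 ≈ 0.45614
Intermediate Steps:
b(M, J) = -10
L(j) = 2*(5 + j)²
f(d) = 1/(50 + d) (f(d) = 1/(d + 2*(5 - 10)²) = 1/(d + 2*(-5)²) = 1/(d + 2*25) = 1/(d + 50) = 1/(50 + d))
((-56 - 37) + 119)*f(7) = ((-56 - 37) + 119)/(50 + 7) = (-93 + 119)/57 = 26*(1/57) = 26/57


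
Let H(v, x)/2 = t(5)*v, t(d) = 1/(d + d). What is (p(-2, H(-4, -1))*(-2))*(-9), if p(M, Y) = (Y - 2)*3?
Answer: -756/5 ≈ -151.20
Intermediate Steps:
t(d) = 1/(2*d)
H(v, x) = v/5 (H(v, x) = 2*(((1/2)/5)*v) = 2*(((1/2)*(1/5))*v) = 2*(v/10) = v/5)
p(M, Y) = -6 + 3*Y (p(M, Y) = (-2 + Y)*3 = -6 + 3*Y)
(p(-2, H(-4, -1))*(-2))*(-9) = ((-6 + 3*((1/5)*(-4)))*(-2))*(-9) = ((-6 + 3*(-4/5))*(-2))*(-9) = ((-6 - 12/5)*(-2))*(-9) = -42/5*(-2)*(-9) = (84/5)*(-9) = -756/5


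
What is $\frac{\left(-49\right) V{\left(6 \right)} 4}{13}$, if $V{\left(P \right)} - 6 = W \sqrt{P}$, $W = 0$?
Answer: $- \frac{1176}{13} \approx -90.462$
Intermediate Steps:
$V{\left(P \right)} = 6$ ($V{\left(P \right)} = 6 + 0 \sqrt{P} = 6 + 0 = 6$)
$\frac{\left(-49\right) V{\left(6 \right)} 4}{13} = \frac{\left(-49\right) 6 \cdot 4}{13} = \left(-49\right) 24 \cdot \frac{1}{13} = \left(-1176\right) \frac{1}{13} = - \frac{1176}{13}$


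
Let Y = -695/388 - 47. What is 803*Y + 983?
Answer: -14820189/388 ≈ -38196.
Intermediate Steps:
Y = -18931/388 (Y = -695*1/388 - 47 = -695/388 - 47 = -18931/388 ≈ -48.791)
803*Y + 983 = 803*(-18931/388) + 983 = -15201593/388 + 983 = -14820189/388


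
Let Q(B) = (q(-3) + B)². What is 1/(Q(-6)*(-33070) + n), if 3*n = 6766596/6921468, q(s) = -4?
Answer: -576789/1907441035039 ≈ -3.0239e-7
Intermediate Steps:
Q(B) = (-4 + B)²
n = 187961/576789 (n = (6766596/6921468)/3 = (6766596*(1/6921468))/3 = (⅓)*(187961/192263) = 187961/576789 ≈ 0.32587)
1/(Q(-6)*(-33070) + n) = 1/((-4 - 6)²*(-33070) + 187961/576789) = 1/((-10)²*(-33070) + 187961/576789) = 1/(100*(-33070) + 187961/576789) = 1/(-3307000 + 187961/576789) = 1/(-1907441035039/576789) = -576789/1907441035039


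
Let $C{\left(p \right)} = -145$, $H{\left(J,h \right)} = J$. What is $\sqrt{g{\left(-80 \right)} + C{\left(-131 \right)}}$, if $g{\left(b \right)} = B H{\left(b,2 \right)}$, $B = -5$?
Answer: $\sqrt{255} \approx 15.969$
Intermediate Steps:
$g{\left(b \right)} = - 5 b$
$\sqrt{g{\left(-80 \right)} + C{\left(-131 \right)}} = \sqrt{\left(-5\right) \left(-80\right) - 145} = \sqrt{400 - 145} = \sqrt{255}$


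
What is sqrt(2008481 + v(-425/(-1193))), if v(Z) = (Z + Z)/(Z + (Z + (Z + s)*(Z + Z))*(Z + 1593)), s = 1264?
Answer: sqrt(66099446276114923297051175648895)/5736738408927 ≈ 1417.2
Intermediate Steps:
v(Z) = 2*Z/(Z + (1593 + Z)*(Z + 2*Z*(1264 + Z))) (v(Z) = (Z + Z)/(Z + (Z + (Z + 1264)*(Z + Z))*(Z + 1593)) = (2*Z)/(Z + (Z + (1264 + Z)*(2*Z))*(1593 + Z)) = (2*Z)/(Z + (Z + 2*Z*(1264 + Z))*(1593 + Z)) = (2*Z)/(Z + (1593 + Z)*(Z + 2*Z*(1264 + Z))) = 2*Z/(Z + (1593 + Z)*(Z + 2*Z*(1264 + Z))))
sqrt(2008481 + v(-425/(-1193))) = sqrt(2008481 + 2/(4028698 + 2*(-425/(-1193))**2 + 5715*(-425/(-1193)))) = sqrt(2008481 + 2/(4028698 + 2*(-425*(-1/1193))**2 + 5715*(-425*(-1/1193)))) = sqrt(2008481 + 2/(4028698 + 2*(425/1193)**2 + 5715*(425/1193))) = sqrt(2008481 + 2/(4028698 + 2*(180625/1423249) + 2428875/1193)) = sqrt(2008481 + 2/(4028698 + 361250/1423249 + 2428875/1193)) = sqrt(2008481 + 2/(5736738408927/1423249)) = sqrt(2008481 + 2*(1423249/5736738408927)) = sqrt(2008481 + 2846498/5736738408927) = sqrt(11522130096302956385/5736738408927) = sqrt(66099446276114923297051175648895)/5736738408927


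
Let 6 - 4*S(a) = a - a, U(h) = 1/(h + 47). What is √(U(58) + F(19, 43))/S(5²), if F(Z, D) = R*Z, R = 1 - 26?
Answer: 2*I*√5236770/315 ≈ 14.53*I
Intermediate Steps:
U(h) = 1/(47 + h)
S(a) = 3/2 (S(a) = 3/2 - (a - a)/4 = 3/2 - ¼*0 = 3/2 + 0 = 3/2)
R = -25
F(Z, D) = -25*Z
√(U(58) + F(19, 43))/S(5²) = √(1/(47 + 58) - 25*19)/(3/2) = √(1/105 - 475)*(⅔) = √(-49874/105)*(⅔) = (I*√5236770/105)*(⅔) = 2*I*√5236770/315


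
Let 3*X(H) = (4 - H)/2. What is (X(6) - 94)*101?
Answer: -28583/3 ≈ -9527.7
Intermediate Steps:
X(H) = 2/3 - H/6 (X(H) = ((4 - H)/2)/3 = ((4 - H)*(1/2))/3 = (2 - H/2)/3 = 2/3 - H/6)
(X(6) - 94)*101 = ((2/3 - 1/6*6) - 94)*101 = ((2/3 - 1) - 94)*101 = (-1/3 - 94)*101 = -283/3*101 = -28583/3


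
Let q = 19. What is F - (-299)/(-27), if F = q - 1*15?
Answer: -191/27 ≈ -7.0741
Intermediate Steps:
F = 4 (F = 19 - 1*15 = 19 - 15 = 4)
F - (-299)/(-27) = 4 - (-299)/(-27) = 4 - (-299)*(-1)/27 = 4 - 1*299/27 = 4 - 299/27 = -191/27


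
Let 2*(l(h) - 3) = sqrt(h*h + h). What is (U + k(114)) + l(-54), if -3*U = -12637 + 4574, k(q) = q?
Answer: 8414/3 + 3*sqrt(318)/2 ≈ 2831.4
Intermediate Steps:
l(h) = 3 + sqrt(h + h**2)/2 (l(h) = 3 + sqrt(h*h + h)/2 = 3 + sqrt(h**2 + h)/2 = 3 + sqrt(h + h**2)/2)
U = 8063/3 (U = -(-12637 + 4574)/3 = -1/3*(-8063) = 8063/3 ≈ 2687.7)
(U + k(114)) + l(-54) = (8063/3 + 114) + (3 + sqrt(-54*(1 - 54))/2) = 8405/3 + (3 + sqrt(-54*(-53))/2) = 8405/3 + (3 + sqrt(2862)/2) = 8405/3 + (3 + (3*sqrt(318))/2) = 8405/3 + (3 + 3*sqrt(318)/2) = 8414/3 + 3*sqrt(318)/2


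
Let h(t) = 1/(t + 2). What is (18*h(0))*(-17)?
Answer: -153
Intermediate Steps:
h(t) = 1/(2 + t)
(18*h(0))*(-17) = (18/(2 + 0))*(-17) = (18/2)*(-17) = (18*(½))*(-17) = 9*(-17) = -153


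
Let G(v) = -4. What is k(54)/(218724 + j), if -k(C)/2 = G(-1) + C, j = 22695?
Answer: -100/241419 ≈ -0.00041422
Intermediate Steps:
k(C) = 8 - 2*C (k(C) = -2*(-4 + C) = 8 - 2*C)
k(54)/(218724 + j) = (8 - 2*54)/(218724 + 22695) = (8 - 108)/241419 = -100*1/241419 = -100/241419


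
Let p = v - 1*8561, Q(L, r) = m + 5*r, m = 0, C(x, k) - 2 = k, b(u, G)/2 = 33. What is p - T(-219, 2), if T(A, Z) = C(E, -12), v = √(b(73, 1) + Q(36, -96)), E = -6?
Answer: -8551 + 3*I*√46 ≈ -8551.0 + 20.347*I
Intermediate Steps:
b(u, G) = 66 (b(u, G) = 2*33 = 66)
C(x, k) = 2 + k
Q(L, r) = 5*r (Q(L, r) = 0 + 5*r = 5*r)
v = 3*I*√46 (v = √(66 + 5*(-96)) = √(66 - 480) = √(-414) = 3*I*√46 ≈ 20.347*I)
T(A, Z) = -10 (T(A, Z) = 2 - 12 = -10)
p = -8561 + 3*I*√46 (p = 3*I*√46 - 1*8561 = 3*I*√46 - 8561 = -8561 + 3*I*√46 ≈ -8561.0 + 20.347*I)
p - T(-219, 2) = (-8561 + 3*I*√46) - 1*(-10) = (-8561 + 3*I*√46) + 10 = -8551 + 3*I*√46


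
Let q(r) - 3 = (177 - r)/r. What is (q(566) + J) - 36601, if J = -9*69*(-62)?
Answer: 1077275/566 ≈ 1903.3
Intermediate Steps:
J = 38502 (J = -621*(-62) = 38502)
q(r) = 3 + (177 - r)/r
(q(566) + J) - 36601 = ((2 + 177/566) + 38502) - 36601 = (1309/566 + 38502) - 36601 = 21793441/566 - 36601 = 1077275/566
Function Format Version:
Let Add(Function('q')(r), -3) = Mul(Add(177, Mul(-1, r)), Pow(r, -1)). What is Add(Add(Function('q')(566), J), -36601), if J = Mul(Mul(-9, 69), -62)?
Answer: Rational(1077275, 566) ≈ 1903.3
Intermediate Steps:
J = 38502 (J = Mul(-621, -62) = 38502)
Function('q')(r) = Add(3, Mul(Pow(r, -1), Add(177, Mul(-1, r)))) (Function('q')(r) = Add(3, Mul(Add(177, Mul(-1, r)), Pow(r, -1))) = Add(3, Mul(Pow(r, -1), Add(177, Mul(-1, r)))))
Add(Add(Function('q')(566), J), -36601) = Add(Add(Add(2, Mul(177, Pow(566, -1))), 38502), -36601) = Add(Add(Add(2, Mul(177, Rational(1, 566))), 38502), -36601) = Add(Add(Add(2, Rational(177, 566)), 38502), -36601) = Add(Add(Rational(1309, 566), 38502), -36601) = Add(Rational(21793441, 566), -36601) = Rational(1077275, 566)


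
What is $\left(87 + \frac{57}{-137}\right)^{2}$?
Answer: $\frac{140707044}{18769} \approx 7496.8$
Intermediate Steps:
$\left(87 + \frac{57}{-137}\right)^{2} = \left(87 + 57 \left(- \frac{1}{137}\right)\right)^{2} = \left(87 - \frac{57}{137}\right)^{2} = \left(\frac{11862}{137}\right)^{2} = \frac{140707044}{18769}$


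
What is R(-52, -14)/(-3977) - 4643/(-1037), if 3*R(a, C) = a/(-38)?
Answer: 1052490065/235076493 ≈ 4.4772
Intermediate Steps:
R(a, C) = -a/114 (R(a, C) = (a/(-38))/3 = (a*(-1/38))/3 = (-a/38)/3 = -a/114)
R(-52, -14)/(-3977) - 4643/(-1037) = -1/114*(-52)/(-3977) - 4643/(-1037) = (26/57)*(-1/3977) - 4643*(-1/1037) = -26/226689 + 4643/1037 = 1052490065/235076493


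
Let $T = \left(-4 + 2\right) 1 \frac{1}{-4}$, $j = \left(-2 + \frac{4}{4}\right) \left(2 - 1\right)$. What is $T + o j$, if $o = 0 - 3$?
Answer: $\frac{7}{2} \approx 3.5$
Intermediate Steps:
$j = -1$ ($j = \left(-2 + 4 \cdot \frac{1}{4}\right) 1 = \left(-2 + 1\right) 1 = \left(-1\right) 1 = -1$)
$T = \frac{1}{2}$ ($T = - 2 \cdot 1 \left(- \frac{1}{4}\right) = \left(-2\right) \left(- \frac{1}{4}\right) = \frac{1}{2} \approx 0.5$)
$o = -3$
$T + o j = \frac{1}{2} - -3 = \frac{1}{2} + 3 = \frac{7}{2}$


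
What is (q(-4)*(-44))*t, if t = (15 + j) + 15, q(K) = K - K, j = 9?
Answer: 0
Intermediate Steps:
q(K) = 0
t = 39 (t = (15 + 9) + 15 = 24 + 15 = 39)
(q(-4)*(-44))*t = (0*(-44))*39 = 0*39 = 0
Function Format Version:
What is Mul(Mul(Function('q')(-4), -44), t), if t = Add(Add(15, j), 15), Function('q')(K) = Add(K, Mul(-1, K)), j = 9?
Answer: 0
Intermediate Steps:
Function('q')(K) = 0
t = 39 (t = Add(Add(15, 9), 15) = Add(24, 15) = 39)
Mul(Mul(Function('q')(-4), -44), t) = Mul(Mul(0, -44), 39) = Mul(0, 39) = 0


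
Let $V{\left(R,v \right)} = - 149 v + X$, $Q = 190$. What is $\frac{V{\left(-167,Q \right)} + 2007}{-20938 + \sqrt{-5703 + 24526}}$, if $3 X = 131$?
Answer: $\frac{1649453764}{1315143063} + \frac{78778 \sqrt{18823}}{1315143063} \approx 1.2624$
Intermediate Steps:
$X = \frac{131}{3}$ ($X = \frac{1}{3} \cdot 131 = \frac{131}{3} \approx 43.667$)
$V{\left(R,v \right)} = \frac{131}{3} - 149 v$ ($V{\left(R,v \right)} = - 149 v + \frac{131}{3} = \frac{131}{3} - 149 v$)
$\frac{V{\left(-167,Q \right)} + 2007}{-20938 + \sqrt{-5703 + 24526}} = \frac{\left(\frac{131}{3} - 28310\right) + 2007}{-20938 + \sqrt{-5703 + 24526}} = \frac{\left(\frac{131}{3} - 28310\right) + 2007}{-20938 + \sqrt{18823}} = \frac{- \frac{84799}{3} + 2007}{-20938 + \sqrt{18823}} = - \frac{78778}{3 \left(-20938 + \sqrt{18823}\right)}$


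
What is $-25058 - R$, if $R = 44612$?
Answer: $-69670$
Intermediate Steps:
$-25058 - R = -25058 - 44612 = -69670$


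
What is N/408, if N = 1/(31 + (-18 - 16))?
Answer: -1/1224 ≈ -0.00081699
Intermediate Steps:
N = -⅓ (N = 1/(31 - 34) = 1/(-3) = -⅓ ≈ -0.33333)
N/408 = -⅓/408 = (1/408)*(-⅓) = -1/1224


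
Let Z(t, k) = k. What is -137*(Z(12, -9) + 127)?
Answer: -16166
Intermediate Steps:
-137*(Z(12, -9) + 127) = -137*(-9 + 127) = -137*118 = -16166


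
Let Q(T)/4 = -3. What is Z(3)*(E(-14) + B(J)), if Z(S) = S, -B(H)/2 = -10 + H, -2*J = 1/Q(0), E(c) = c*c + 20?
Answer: 2831/4 ≈ 707.75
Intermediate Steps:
Q(T) = -12 (Q(T) = 4*(-3) = -12)
E(c) = 20 + c² (E(c) = c² + 20 = 20 + c²)
J = 1/24 (J = -½/(-12) = -½*(-1/12) = 1/24 ≈ 0.041667)
B(H) = 20 - 2*H (B(H) = -2*(-10 + H) = 20 - 2*H)
Z(3)*(E(-14) + B(J)) = 3*((20 + (-14)²) + (20 - 2*1/24)) = 3*((20 + 196) + (20 - 1/12)) = 3*(216 + 239/12) = 3*(2831/12) = 2831/4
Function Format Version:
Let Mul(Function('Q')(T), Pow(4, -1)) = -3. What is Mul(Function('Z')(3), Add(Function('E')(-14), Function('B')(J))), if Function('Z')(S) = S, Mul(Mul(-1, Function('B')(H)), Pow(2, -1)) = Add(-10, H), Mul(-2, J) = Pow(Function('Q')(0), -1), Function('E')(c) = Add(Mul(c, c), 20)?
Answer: Rational(2831, 4) ≈ 707.75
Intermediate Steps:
Function('Q')(T) = -12 (Function('Q')(T) = Mul(4, -3) = -12)
Function('E')(c) = Add(20, Pow(c, 2)) (Function('E')(c) = Add(Pow(c, 2), 20) = Add(20, Pow(c, 2)))
J = Rational(1, 24) (J = Mul(Rational(-1, 2), Pow(-12, -1)) = Mul(Rational(-1, 2), Rational(-1, 12)) = Rational(1, 24) ≈ 0.041667)
Function('B')(H) = Add(20, Mul(-2, H)) (Function('B')(H) = Mul(-2, Add(-10, H)) = Add(20, Mul(-2, H)))
Mul(Function('Z')(3), Add(Function('E')(-14), Function('B')(J))) = Mul(3, Add(Add(20, Pow(-14, 2)), Add(20, Mul(-2, Rational(1, 24))))) = Mul(3, Add(Add(20, 196), Add(20, Rational(-1, 12)))) = Mul(3, Add(216, Rational(239, 12))) = Mul(3, Rational(2831, 12)) = Rational(2831, 4)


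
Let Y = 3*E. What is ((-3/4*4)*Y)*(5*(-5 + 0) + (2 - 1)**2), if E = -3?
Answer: -648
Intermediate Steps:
Y = -9 (Y = 3*(-3) = -9)
((-3/4*4)*Y)*(5*(-5 + 0) + (2 - 1)**2) = ((-3/4*4)*(-9))*(5*(-5 + 0) + (2 - 1)**2) = ((-3*1/4*4)*(-9))*(5*(-5) + 1**2) = (-3/4*4*(-9))*(-25 + 1) = -3*(-9)*(-24) = 27*(-24) = -648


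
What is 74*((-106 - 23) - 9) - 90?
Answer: -10302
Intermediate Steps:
74*((-106 - 23) - 9) - 90 = 74*(-129 - 9) - 90 = 74*(-138) - 90 = -10212 - 90 = -10302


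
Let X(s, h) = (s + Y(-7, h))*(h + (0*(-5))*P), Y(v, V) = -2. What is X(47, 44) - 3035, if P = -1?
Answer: -1055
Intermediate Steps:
X(s, h) = h*(-2 + s) (X(s, h) = (s - 2)*(h + (0*(-5))*(-1)) = (-2 + s)*(h + 0*(-1)) = (-2 + s)*(h + 0) = (-2 + s)*h = h*(-2 + s))
X(47, 44) - 3035 = 44*(-2 + 47) - 3035 = 44*45 - 3035 = 1980 - 3035 = -1055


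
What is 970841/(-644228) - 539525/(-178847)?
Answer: 173945111373/115218245116 ≈ 1.5097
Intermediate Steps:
970841/(-644228) - 539525/(-178847) = 970841*(-1/644228) - 539525*(-1/178847) = -970841/644228 + 539525/178847 = 173945111373/115218245116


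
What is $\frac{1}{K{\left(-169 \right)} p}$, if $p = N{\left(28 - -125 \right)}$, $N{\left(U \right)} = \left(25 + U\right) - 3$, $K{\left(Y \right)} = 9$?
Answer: $\frac{1}{1575} \approx 0.00063492$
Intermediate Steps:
$N{\left(U \right)} = 22 + U$
$p = 175$ ($p = 22 + \left(28 - -125\right) = 22 + \left(28 + 125\right) = 22 + 153 = 175$)
$\frac{1}{K{\left(-169 \right)} p} = \frac{1}{9 \cdot 175} = \frac{1}{9} \cdot \frac{1}{175} = \frac{1}{1575}$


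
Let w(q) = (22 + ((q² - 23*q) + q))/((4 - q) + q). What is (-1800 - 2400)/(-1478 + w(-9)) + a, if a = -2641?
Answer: -14801851/5611 ≈ -2638.0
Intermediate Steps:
w(q) = 11/2 - 11*q/2 + q²/4 (w(q) = (22 + (q² - 22*q))/4 = (22 + q² - 22*q)*(¼) = 11/2 - 11*q/2 + q²/4)
(-1800 - 2400)/(-1478 + w(-9)) + a = (-1800 - 2400)/(-1478 + (11/2 - 11/2*(-9) + (¼)*(-9)²)) - 2641 = -4200/(-1478 + (11/2 + 99/2 + (¼)*81)) - 2641 = -4200/(-1478 + (11/2 + 99/2 + 81/4)) - 2641 = -4200/(-1478 + 301/4) - 2641 = -4200/(-5611/4) - 2641 = -4200*(-4/5611) - 2641 = 16800/5611 - 2641 = -14801851/5611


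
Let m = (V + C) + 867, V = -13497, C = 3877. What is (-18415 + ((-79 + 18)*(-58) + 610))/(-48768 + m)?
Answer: 14267/57521 ≈ 0.24803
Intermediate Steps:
m = -8753 (m = (-13497 + 3877) + 867 = -9620 + 867 = -8753)
(-18415 + ((-79 + 18)*(-58) + 610))/(-48768 + m) = (-18415 + ((-79 + 18)*(-58) + 610))/(-48768 - 8753) = (-18415 + (-61*(-58) + 610))/(-57521) = (-18415 + (3538 + 610))*(-1/57521) = (-18415 + 4148)*(-1/57521) = -14267*(-1/57521) = 14267/57521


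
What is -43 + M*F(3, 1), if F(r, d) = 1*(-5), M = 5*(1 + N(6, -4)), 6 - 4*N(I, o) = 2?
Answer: -93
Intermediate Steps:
N(I, o) = 1 (N(I, o) = 3/2 - ¼*2 = 3/2 - ½ = 1)
M = 10 (M = 5*(1 + 1) = 5*2 = 10)
F(r, d) = -5
-43 + M*F(3, 1) = -43 + 10*(-5) = -43 - 50 = -93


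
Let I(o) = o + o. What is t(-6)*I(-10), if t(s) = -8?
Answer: 160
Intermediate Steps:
I(o) = 2*o
t(-6)*I(-10) = -16*(-10) = -8*(-20) = 160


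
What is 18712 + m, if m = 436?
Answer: 19148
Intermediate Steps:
18712 + m = 18712 + 436 = 19148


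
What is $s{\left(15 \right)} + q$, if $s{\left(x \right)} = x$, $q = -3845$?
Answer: $-3830$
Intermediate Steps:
$s{\left(15 \right)} + q = 15 - 3845 = -3830$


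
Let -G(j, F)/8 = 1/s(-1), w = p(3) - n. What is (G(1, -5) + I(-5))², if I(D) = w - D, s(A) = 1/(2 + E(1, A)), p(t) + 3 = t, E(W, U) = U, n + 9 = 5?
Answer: 1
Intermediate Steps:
n = -4 (n = -9 + 5 = -4)
p(t) = -3 + t
s(A) = 1/(2 + A)
w = 4 (w = (-3 + 3) - 1*(-4) = 0 + 4 = 4)
I(D) = 4 - D
G(j, F) = -8 (G(j, F) = -8/(1/(2 - 1)) = -8/(1/1) = -8/1 = -8*1 = -8)
(G(1, -5) + I(-5))² = (-8 + (4 - 1*(-5)))² = (-8 + (4 + 5))² = (-8 + 9)² = 1² = 1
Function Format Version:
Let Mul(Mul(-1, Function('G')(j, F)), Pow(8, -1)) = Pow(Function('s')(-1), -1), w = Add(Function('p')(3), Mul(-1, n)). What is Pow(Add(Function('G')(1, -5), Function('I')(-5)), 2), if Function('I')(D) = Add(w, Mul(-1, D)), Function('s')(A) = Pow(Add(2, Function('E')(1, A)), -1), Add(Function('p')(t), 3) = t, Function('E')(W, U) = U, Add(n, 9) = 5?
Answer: 1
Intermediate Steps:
n = -4 (n = Add(-9, 5) = -4)
Function('p')(t) = Add(-3, t)
Function('s')(A) = Pow(Add(2, A), -1)
w = 4 (w = Add(Add(-3, 3), Mul(-1, -4)) = Add(0, 4) = 4)
Function('I')(D) = Add(4, Mul(-1, D))
Function('G')(j, F) = -8 (Function('G')(j, F) = Mul(-8, Pow(Pow(Add(2, -1), -1), -1)) = Mul(-8, Pow(Pow(1, -1), -1)) = Mul(-8, Pow(1, -1)) = Mul(-8, 1) = -8)
Pow(Add(Function('G')(1, -5), Function('I')(-5)), 2) = Pow(Add(-8, Add(4, Mul(-1, -5))), 2) = Pow(Add(-8, Add(4, 5)), 2) = Pow(Add(-8, 9), 2) = Pow(1, 2) = 1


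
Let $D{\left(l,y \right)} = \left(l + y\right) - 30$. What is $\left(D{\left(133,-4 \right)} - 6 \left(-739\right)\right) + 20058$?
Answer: $24591$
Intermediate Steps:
$D{\left(l,y \right)} = -30 + l + y$
$\left(D{\left(133,-4 \right)} - 6 \left(-739\right)\right) + 20058 = \left(\left(-30 + 133 - 4\right) - 6 \left(-739\right)\right) + 20058 = \left(99 - -4434\right) + 20058 = \left(99 + 4434\right) + 20058 = 4533 + 20058 = 24591$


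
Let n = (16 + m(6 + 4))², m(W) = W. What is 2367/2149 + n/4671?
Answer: 12508981/10037979 ≈ 1.2462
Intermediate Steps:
n = 676 (n = (16 + (6 + 4))² = (16 + 10)² = 26² = 676)
2367/2149 + n/4671 = 2367/2149 + 676/4671 = 12508981/10037979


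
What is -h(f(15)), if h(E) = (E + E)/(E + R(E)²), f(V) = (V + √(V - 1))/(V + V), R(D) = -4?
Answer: -14822/245011 - 960*√14/245011 ≈ -0.075156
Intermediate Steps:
f(V) = (V + √(-1 + V))/(2*V) (f(V) = (V + √(-1 + V))/((2*V)) = (V + √(-1 + V))*(1/(2*V)) = (V + √(-1 + V))/(2*V))
h(E) = 2*E/(16 + E) (h(E) = (E + E)/(E + (-4)²) = (2*E)/(E + 16) = (2*E)/(16 + E) = 2*E/(16 + E))
-h(f(15)) = -2*(½)*(15 + √(-1 + 15))/15/(16 + (½)*(15 + √(-1 + 15))/15) = -2*(½)*(1/15)*(15 + √14)/(16 + (½)*(1/15)*(15 + √14)) = -2*(½ + √14/30)/(16 + (½ + √14/30)) = -2*(½ + √14/30)/(33/2 + √14/30)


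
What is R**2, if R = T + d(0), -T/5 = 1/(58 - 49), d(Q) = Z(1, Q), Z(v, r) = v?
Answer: 16/81 ≈ 0.19753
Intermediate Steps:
d(Q) = 1
T = -5/9 (T = -5/(58 - 49) = -5/9 ≈ -0.55556)
R = 4/9 (R = -5/9 + 1 = 4/9 ≈ 0.44444)
R**2 = (4/9)**2 = 16/81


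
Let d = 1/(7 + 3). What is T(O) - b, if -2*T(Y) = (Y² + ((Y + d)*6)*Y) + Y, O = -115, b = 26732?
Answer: -145855/2 ≈ -72928.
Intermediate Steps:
d = ⅒ (d = 1/10 = ⅒ ≈ 0.10000)
T(Y) = -Y/2 - Y²/2 - Y*(⅗ + 6*Y)/2 (T(Y) = -((Y² + ((Y + ⅒)*6)*Y) + Y)/2 = -((Y² + ((⅒ + Y)*6)*Y) + Y)/2 = -((Y² + (⅗ + 6*Y)*Y) + Y)/2 = -((Y² + Y*(⅗ + 6*Y)) + Y)/2 = -(Y + Y² + Y*(⅗ + 6*Y))/2 = -Y/2 - Y²/2 - Y*(⅗ + 6*Y)/2)
T(O) - b = -⅒*(-115)*(8 + 35*(-115)) - 1*26732 = -⅒*(-115)*(8 - 4025) - 26732 = -⅒*(-115)*(-4017) - 26732 = -92391/2 - 26732 = -145855/2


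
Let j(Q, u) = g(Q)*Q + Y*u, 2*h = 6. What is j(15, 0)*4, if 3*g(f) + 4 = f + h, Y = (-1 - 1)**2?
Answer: 280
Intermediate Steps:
h = 3 (h = (1/2)*6 = 3)
Y = 4 (Y = (-2)**2 = 4)
g(f) = -1/3 + f/3 (g(f) = -4/3 + (f + 3)/3 = -4/3 + (3 + f)/3 = -4/3 + (1 + f/3) = -1/3 + f/3)
j(Q, u) = 4*u + Q*(-1/3 + Q/3) (j(Q, u) = (-1/3 + Q/3)*Q + 4*u = Q*(-1/3 + Q/3) + 4*u = 4*u + Q*(-1/3 + Q/3))
j(15, 0)*4 = (4*0 + (1/3)*15*(-1 + 15))*4 = (0 + (1/3)*15*14)*4 = (0 + 70)*4 = 70*4 = 280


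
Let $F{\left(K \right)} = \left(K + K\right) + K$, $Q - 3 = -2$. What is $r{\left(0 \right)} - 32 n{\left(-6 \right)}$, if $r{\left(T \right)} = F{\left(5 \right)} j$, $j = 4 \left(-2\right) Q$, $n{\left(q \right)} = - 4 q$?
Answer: $-888$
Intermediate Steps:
$Q = 1$ ($Q = 3 - 2 = 1$)
$j = -8$ ($j = 4 \left(-2\right) 1 = \left(-8\right) 1 = -8$)
$F{\left(K \right)} = 3 K$ ($F{\left(K \right)} = 2 K + K = 3 K$)
$r{\left(T \right)} = -120$ ($r{\left(T \right)} = 3 \cdot 5 \left(-8\right) = 15 \left(-8\right) = -120$)
$r{\left(0 \right)} - 32 n{\left(-6 \right)} = -120 - 32 \left(\left(-4\right) \left(-6\right)\right) = -120 - 768 = -888$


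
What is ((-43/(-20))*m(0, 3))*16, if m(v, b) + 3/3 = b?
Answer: 344/5 ≈ 68.800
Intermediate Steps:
m(v, b) = -1 + b
((-43/(-20))*m(0, 3))*16 = ((-43/(-20))*(-1 + 3))*16 = (-43*(-1/20)*2)*16 = ((43/20)*2)*16 = (43/10)*16 = 344/5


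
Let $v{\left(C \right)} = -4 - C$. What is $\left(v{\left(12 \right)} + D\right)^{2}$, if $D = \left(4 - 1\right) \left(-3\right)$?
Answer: $625$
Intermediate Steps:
$D = -9$ ($D = 3 \left(-3\right) = -9$)
$\left(v{\left(12 \right)} + D\right)^{2} = \left(\left(-4 - 12\right) - 9\right)^{2} = \left(-16 - 9\right)^{2} = \left(-25\right)^{2} = 625$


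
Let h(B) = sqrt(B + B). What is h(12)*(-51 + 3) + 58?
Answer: 58 - 96*sqrt(6) ≈ -177.15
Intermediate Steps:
h(B) = sqrt(2)*sqrt(B) (h(B) = sqrt(2*B) = sqrt(2)*sqrt(B))
h(12)*(-51 + 3) + 58 = (sqrt(2)*sqrt(12))*(-51 + 3) + 58 = (sqrt(2)*(2*sqrt(3)))*(-48) + 58 = (2*sqrt(6))*(-48) + 58 = -96*sqrt(6) + 58 = 58 - 96*sqrt(6)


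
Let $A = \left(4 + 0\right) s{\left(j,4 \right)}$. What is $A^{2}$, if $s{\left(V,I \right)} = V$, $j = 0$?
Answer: $0$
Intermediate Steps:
$A = 0$ ($A = \left(4 + 0\right) 0 = 4 \cdot 0 = 0$)
$A^{2} = 0^{2} = 0$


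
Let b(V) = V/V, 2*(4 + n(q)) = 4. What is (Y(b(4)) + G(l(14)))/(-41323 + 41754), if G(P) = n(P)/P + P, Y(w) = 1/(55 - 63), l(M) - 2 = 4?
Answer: 133/10344 ≈ 0.012858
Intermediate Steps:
n(q) = -2 (n(q) = -4 + (½)*4 = -4 + 2 = -2)
l(M) = 6 (l(M) = 2 + 4 = 6)
b(V) = 1
Y(w) = -⅛ (Y(w) = 1/(-8) = -⅛)
G(P) = P - 2/P (G(P) = -2/P + P = P - 2/P)
(Y(b(4)) + G(l(14)))/(-41323 + 41754) = (-⅛ + (6 - 2/6))/(-41323 + 41754) = (-⅛ + (6 - 2*⅙))/431 = (-⅛ + (6 - ⅓))*(1/431) = (-⅛ + 17/3)*(1/431) = (133/24)*(1/431) = 133/10344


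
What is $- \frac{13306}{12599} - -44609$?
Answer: $\frac{562015485}{12599} \approx 44608.0$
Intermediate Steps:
$- \frac{13306}{12599} - -44609 = \left(-13306\right) \frac{1}{12599} + 44609 = - \frac{13306}{12599} + 44609 = \frac{562015485}{12599}$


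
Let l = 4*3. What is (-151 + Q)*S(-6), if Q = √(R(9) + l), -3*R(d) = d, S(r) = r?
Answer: 888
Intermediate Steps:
R(d) = -d/3
l = 12
Q = 3 (Q = √(-⅓*9 + 12) = √(-3 + 12) = √9 = 3)
(-151 + Q)*S(-6) = (-151 + 3)*(-6) = -148*(-6) = 888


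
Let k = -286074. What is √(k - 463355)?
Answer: I*√749429 ≈ 865.7*I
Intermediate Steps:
√(k - 463355) = √(-286074 - 463355) = √(-749429) = I*√749429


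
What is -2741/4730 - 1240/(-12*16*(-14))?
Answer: -827063/794640 ≈ -1.0408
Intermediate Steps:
-2741/4730 - 1240/(-12*16*(-14)) = -2741*1/4730 - 1240/((-192*(-14))) = -2741/4730 - 1240/2688 = -2741/4730 - 1240*1/2688 = -2741/4730 - 155/336 = -827063/794640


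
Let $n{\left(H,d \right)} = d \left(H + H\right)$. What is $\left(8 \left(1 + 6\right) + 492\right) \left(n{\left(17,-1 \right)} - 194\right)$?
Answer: $-124944$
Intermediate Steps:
$n{\left(H,d \right)} = 2 H d$ ($n{\left(H,d \right)} = d 2 H = 2 H d$)
$\left(8 \left(1 + 6\right) + 492\right) \left(n{\left(17,-1 \right)} - 194\right) = \left(8 \left(1 + 6\right) + 492\right) \left(2 \cdot 17 \left(-1\right) - 194\right) = \left(8 \cdot 7 + 492\right) \left(-34 - 194\right) = \left(56 + 492\right) \left(-228\right) = 548 \left(-228\right) = -124944$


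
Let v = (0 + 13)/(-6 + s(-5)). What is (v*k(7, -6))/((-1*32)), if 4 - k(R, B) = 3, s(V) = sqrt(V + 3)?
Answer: 39/608 + 13*I*sqrt(2)/1216 ≈ 0.064145 + 0.015119*I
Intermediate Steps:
s(V) = sqrt(3 + V)
k(R, B) = 1 (k(R, B) = 4 - 1*3 = 4 - 3 = 1)
v = 13/(-6 + I*sqrt(2)) (v = (0 + 13)/(-6 + sqrt(3 - 5)) = 13/(-6 + sqrt(-2)) = 13/(-6 + I*sqrt(2)) ≈ -2.0526 - 0.48381*I)
(v*k(7, -6))/((-1*32)) = ((-39/19 - 13*I*sqrt(2)/38)*1)/((-1*32)) = (-39/19 - 13*I*sqrt(2)/38)/(-32) = (-39/19 - 13*I*sqrt(2)/38)*(-1/32) = 39/608 + 13*I*sqrt(2)/1216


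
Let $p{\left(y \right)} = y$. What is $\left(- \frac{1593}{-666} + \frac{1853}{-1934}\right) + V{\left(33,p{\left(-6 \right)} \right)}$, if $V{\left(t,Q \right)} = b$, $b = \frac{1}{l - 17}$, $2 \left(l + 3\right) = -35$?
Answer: $\frac{3775867}{2683425} \approx 1.4071$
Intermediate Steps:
$l = - \frac{41}{2}$ ($l = -3 + \frac{1}{2} \left(-35\right) = -3 - \frac{35}{2} = - \frac{41}{2} \approx -20.5$)
$b = - \frac{2}{75}$ ($b = \frac{1}{- \frac{41}{2} - 17} = \frac{1}{- \frac{75}{2}} = - \frac{2}{75} \approx -0.026667$)
$V{\left(t,Q \right)} = - \frac{2}{75}$
$\left(- \frac{1593}{-666} + \frac{1853}{-1934}\right) + V{\left(33,p{\left(-6 \right)} \right)} = \left(- \frac{1593}{-666} + \frac{1853}{-1934}\right) - \frac{2}{75} = \left(\left(-1593\right) \left(- \frac{1}{666}\right) + 1853 \left(- \frac{1}{1934}\right)\right) - \frac{2}{75} = \left(\frac{177}{74} - \frac{1853}{1934}\right) - \frac{2}{75} = \frac{51299}{35779} - \frac{2}{75} = \frac{3775867}{2683425}$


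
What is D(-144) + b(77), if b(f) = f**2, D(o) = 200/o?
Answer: 106697/18 ≈ 5927.6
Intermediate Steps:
D(-144) + b(77) = 200/(-144) + 77**2 = 200*(-1/144) + 5929 = -25/18 + 5929 = 106697/18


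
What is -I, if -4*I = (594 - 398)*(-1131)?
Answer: -55419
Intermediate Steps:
I = 55419 (I = -(594 - 398)*(-1131)/4 = -49*(-1131) = -¼*(-221676) = 55419)
-I = -1*55419 = -55419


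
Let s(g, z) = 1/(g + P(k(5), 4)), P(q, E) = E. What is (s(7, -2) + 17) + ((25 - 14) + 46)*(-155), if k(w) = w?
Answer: -96997/11 ≈ -8817.9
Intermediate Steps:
s(g, z) = 1/(4 + g) (s(g, z) = 1/(g + 4) = 1/(4 + g))
(s(7, -2) + 17) + ((25 - 14) + 46)*(-155) = (1/(4 + 7) + 17) + ((25 - 14) + 46)*(-155) = (1/11 + 17) + (11 + 46)*(-155) = (1/11 + 17) + 57*(-155) = 188/11 - 8835 = -96997/11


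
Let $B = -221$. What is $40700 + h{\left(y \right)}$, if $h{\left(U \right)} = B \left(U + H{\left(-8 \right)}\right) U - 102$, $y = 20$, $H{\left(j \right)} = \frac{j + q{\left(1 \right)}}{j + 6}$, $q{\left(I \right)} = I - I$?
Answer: $-65482$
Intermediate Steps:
$q{\left(I \right)} = 0$
$H{\left(j \right)} = \frac{j}{6 + j}$ ($H{\left(j \right)} = \frac{j + 0}{j + 6} = \frac{j}{6 + j}$)
$h{\left(U \right)} = -102 + U \left(-884 - 221 U\right)$ ($h{\left(U \right)} = - 221 \left(U - \frac{8}{6 - 8}\right) U - 102 = - 221 \left(U - \frac{8}{-2}\right) U - 102 = - 221 \left(U - -4\right) U - 102 = - 221 \left(U + 4\right) U - 102 = - 221 \left(4 + U\right) U - 102 = \left(-884 - 221 U\right) U - 102 = U \left(-884 - 221 U\right) - 102 = -102 + U \left(-884 - 221 U\right)$)
$40700 + h{\left(y \right)} = 40700 - \left(17782 + 88400\right) = 40700 - 106182 = -65482$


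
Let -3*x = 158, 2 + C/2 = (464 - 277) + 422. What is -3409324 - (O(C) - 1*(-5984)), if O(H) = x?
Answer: -10245766/3 ≈ -3.4153e+6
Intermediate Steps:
C = 1214 (C = -4 + 2*((464 - 277) + 422) = -4 + 2*(187 + 422) = -4 + 2*609 = -4 + 1218 = 1214)
x = -158/3 (x = -⅓*158 = -158/3 ≈ -52.667)
O(H) = -158/3
-3409324 - (O(C) - 1*(-5984)) = -3409324 - (-158/3 - 1*(-5984)) = -3409324 - (-158/3 + 5984) = -3409324 - 1*17794/3 = -3409324 - 17794/3 = -10245766/3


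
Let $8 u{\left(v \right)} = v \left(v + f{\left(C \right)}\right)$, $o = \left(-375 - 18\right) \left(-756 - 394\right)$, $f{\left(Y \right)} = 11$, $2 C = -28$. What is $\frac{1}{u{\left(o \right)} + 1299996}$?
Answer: $\frac{4}{102137086959} \approx 3.9163 \cdot 10^{-11}$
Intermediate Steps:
$C = -14$ ($C = \frac{1}{2} \left(-28\right) = -14$)
$o = 451950$ ($o = \left(-393\right) \left(-1150\right) = 451950$)
$u{\left(v \right)} = \frac{v \left(11 + v\right)}{8}$ ($u{\left(v \right)} = \frac{v \left(v + 11\right)}{8} = \frac{v \left(11 + v\right)}{8}$)
$\frac{1}{u{\left(o \right)} + 1299996} = \frac{1}{\frac{1}{8} \cdot 451950 \left(11 + 451950\right) + 1299996} = \frac{1}{\frac{1}{8} \cdot 451950 \cdot 451961 + 1299996} = \frac{1}{\frac{102131886975}{4} + 1299996} = \frac{1}{\frac{102137086959}{4}} = \frac{4}{102137086959}$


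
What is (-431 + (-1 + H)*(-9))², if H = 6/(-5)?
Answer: 4227136/25 ≈ 1.6909e+5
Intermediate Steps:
H = -6/5 (H = 6*(-⅕) = -6/5 ≈ -1.2000)
(-431 + (-1 + H)*(-9))² = (-431 + (-1 - 6/5)*(-9))² = (-431 - 11/5*(-9))² = (-431 + 99/5)² = (-2056/5)² = 4227136/25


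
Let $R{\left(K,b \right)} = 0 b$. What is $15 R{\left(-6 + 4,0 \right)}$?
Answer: $0$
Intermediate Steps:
$R{\left(K,b \right)} = 0$
$15 R{\left(-6 + 4,0 \right)} = 15 \cdot 0 = 0$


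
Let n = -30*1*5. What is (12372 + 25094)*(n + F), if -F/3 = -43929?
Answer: 4931911842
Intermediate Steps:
n = -150 (n = -30*5 = -150)
F = 131787 (F = -3*(-43929) = 131787)
(12372 + 25094)*(n + F) = (12372 + 25094)*(-150 + 131787) = 37466*131637 = 4931911842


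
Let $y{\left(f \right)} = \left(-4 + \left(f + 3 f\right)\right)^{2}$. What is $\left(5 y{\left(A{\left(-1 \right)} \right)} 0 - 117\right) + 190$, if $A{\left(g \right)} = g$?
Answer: $73$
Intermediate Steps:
$y{\left(f \right)} = \left(-4 + 4 f\right)^{2}$
$\left(5 y{\left(A{\left(-1 \right)} \right)} 0 - 117\right) + 190 = \left(5 \cdot 16 \left(-1 - 1\right)^{2} \cdot 0 - 117\right) + 190 = \left(5 \cdot 16 \left(-2\right)^{2} \cdot 0 - 117\right) + 190 = \left(5 \cdot 16 \cdot 4 \cdot 0 - 117\right) + 190 = \left(5 \cdot 64 \cdot 0 - 117\right) + 190 = \left(320 \cdot 0 - 117\right) + 190 = \left(0 - 117\right) + 190 = -117 + 190 = 73$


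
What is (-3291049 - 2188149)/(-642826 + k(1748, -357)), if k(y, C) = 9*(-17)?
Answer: 5479198/642979 ≈ 8.5216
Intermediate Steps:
k(y, C) = -153
(-3291049 - 2188149)/(-642826 + k(1748, -357)) = (-3291049 - 2188149)/(-642826 - 153) = -5479198/(-642979) = -5479198*(-1/642979) = 5479198/642979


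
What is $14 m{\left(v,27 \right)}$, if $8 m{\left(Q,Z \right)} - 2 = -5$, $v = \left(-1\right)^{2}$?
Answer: $- \frac{21}{4} \approx -5.25$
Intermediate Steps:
$v = 1$
$m{\left(Q,Z \right)} = - \frac{3}{8}$ ($m{\left(Q,Z \right)} = \frac{1}{4} + \frac{1}{8} \left(-5\right) = \frac{1}{4} - \frac{5}{8} = - \frac{3}{8}$)
$14 m{\left(v,27 \right)} = 14 \left(- \frac{3}{8}\right) = - \frac{21}{4}$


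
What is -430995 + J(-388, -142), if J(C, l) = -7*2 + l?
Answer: -431151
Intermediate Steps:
J(C, l) = -14 + l
-430995 + J(-388, -142) = -430995 + (-14 - 142) = -430995 - 156 = -431151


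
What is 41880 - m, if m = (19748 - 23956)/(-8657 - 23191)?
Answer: 166723754/3981 ≈ 41880.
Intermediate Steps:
m = 526/3981 (m = -4208/(-31848) = -4208*(-1/31848) = 526/3981 ≈ 0.13213)
41880 - m = 41880 - 1*526/3981 = 41880 - 526/3981 = 166723754/3981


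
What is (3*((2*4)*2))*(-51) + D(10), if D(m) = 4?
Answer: -2444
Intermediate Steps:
(3*((2*4)*2))*(-51) + D(10) = (3*((2*4)*2))*(-51) + 4 = (3*(8*2))*(-51) + 4 = (3*16)*(-51) + 4 = 48*(-51) + 4 = -2448 + 4 = -2444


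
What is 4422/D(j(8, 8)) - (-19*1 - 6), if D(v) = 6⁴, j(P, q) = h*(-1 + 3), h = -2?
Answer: 6137/216 ≈ 28.412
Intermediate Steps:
j(P, q) = -4 (j(P, q) = -2*(-1 + 3) = -2*2 = -4)
D(v) = 1296
4422/D(j(8, 8)) - (-19*1 - 6) = 4422/1296 - (-19*1 - 6) = 4422*(1/1296) - (-19 - 6) = 737/216 - 1*(-25) = 737/216 + 25 = 6137/216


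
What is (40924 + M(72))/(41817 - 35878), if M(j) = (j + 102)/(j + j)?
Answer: 982205/142536 ≈ 6.8909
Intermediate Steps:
M(j) = (102 + j)/(2*j) (M(j) = (102 + j)/((2*j)) = (102 + j)*(1/(2*j)) = (102 + j)/(2*j))
(40924 + M(72))/(41817 - 35878) = (40924 + (1/2)*(102 + 72)/72)/(41817 - 35878) = (40924 + (1/2)*(1/72)*174)/5939 = (40924 + 29/24)*(1/5939) = (982205/24)*(1/5939) = 982205/142536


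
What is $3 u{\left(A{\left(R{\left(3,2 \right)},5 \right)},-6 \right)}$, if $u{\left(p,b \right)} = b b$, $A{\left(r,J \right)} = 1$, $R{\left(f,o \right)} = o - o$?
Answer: $108$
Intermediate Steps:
$R{\left(f,o \right)} = 0$
$u{\left(p,b \right)} = b^{2}$
$3 u{\left(A{\left(R{\left(3,2 \right)},5 \right)},-6 \right)} = 3 \left(-6\right)^{2} = 3 \cdot 36 = 108$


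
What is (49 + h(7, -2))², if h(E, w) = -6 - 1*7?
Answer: 1296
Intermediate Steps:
h(E, w) = -13 (h(E, w) = -6 - 7 = -13)
(49 + h(7, -2))² = (49 - 13)² = 36² = 1296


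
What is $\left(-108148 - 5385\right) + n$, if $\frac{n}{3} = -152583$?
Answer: $-571282$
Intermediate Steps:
$n = -457749$ ($n = 3 \left(-152583\right) = -457749$)
$\left(-108148 - 5385\right) + n = \left(-108148 - 5385\right) - 457749 = -113533 - 457749 = -571282$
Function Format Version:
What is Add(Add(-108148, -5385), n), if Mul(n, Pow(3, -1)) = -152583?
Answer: -571282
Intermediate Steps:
n = -457749 (n = Mul(3, -152583) = -457749)
Add(Add(-108148, -5385), n) = Add(Add(-108148, -5385), -457749) = Add(-113533, -457749) = -571282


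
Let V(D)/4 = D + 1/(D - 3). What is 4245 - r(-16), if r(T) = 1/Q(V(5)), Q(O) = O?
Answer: 93389/22 ≈ 4245.0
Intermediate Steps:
V(D) = 4*D + 4/(-3 + D) (V(D) = 4*(D + 1/(D - 3)) = 4*(D + 1/(-3 + D)) = 4*D + 4/(-3 + D))
r(T) = 1/22 (r(T) = 1/(4*(1 + 5² - 3*5)/(-3 + 5)) = 1/(4*(1 + 25 - 15)/2) = 1/(4*(½)*11) = 1/22)
4245 - r(-16) = 4245 - 1*1/22 = 4245 - 1/22 = 93389/22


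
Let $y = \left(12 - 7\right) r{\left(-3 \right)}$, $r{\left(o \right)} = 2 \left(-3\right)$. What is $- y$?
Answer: $30$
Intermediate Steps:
$r{\left(o \right)} = -6$
$y = -30$ ($y = \left(12 - 7\right) \left(-6\right) = 5 \left(-6\right) = -30$)
$- y = \left(-1\right) \left(-30\right) = 30$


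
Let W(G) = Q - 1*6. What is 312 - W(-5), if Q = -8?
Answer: 326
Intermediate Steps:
W(G) = -14 (W(G) = -8 - 1*6 = -8 - 6 = -14)
312 - W(-5) = 312 - 1*(-14) = 312 + 14 = 326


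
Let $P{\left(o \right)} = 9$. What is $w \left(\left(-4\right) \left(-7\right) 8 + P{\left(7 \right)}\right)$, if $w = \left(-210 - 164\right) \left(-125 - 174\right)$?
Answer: $26055458$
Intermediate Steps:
$w = 111826$ ($w = \left(-374\right) \left(-299\right) = 111826$)
$w \left(\left(-4\right) \left(-7\right) 8 + P{\left(7 \right)}\right) = 111826 \left(\left(-4\right) \left(-7\right) 8 + 9\right) = 111826 \left(28 \cdot 8 + 9\right) = 111826 \left(224 + 9\right) = 111826 \cdot 233 = 26055458$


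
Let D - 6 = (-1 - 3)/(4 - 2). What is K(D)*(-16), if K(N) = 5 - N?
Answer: -16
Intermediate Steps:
D = 4 (D = 6 + (-1 - 3)/(4 - 2) = 6 - 4/2 = 6 - 4*1/2 = 6 - 2 = 4)
K(D)*(-16) = (5 - 1*4)*(-16) = (5 - 4)*(-16) = 1*(-16) = -16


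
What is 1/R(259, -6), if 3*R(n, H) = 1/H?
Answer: -18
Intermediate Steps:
R(n, H) = 1/(3*H)
1/R(259, -6) = 1/((1/3)/(-6)) = 1/((1/3)*(-1/6)) = 1/(-1/18) = -18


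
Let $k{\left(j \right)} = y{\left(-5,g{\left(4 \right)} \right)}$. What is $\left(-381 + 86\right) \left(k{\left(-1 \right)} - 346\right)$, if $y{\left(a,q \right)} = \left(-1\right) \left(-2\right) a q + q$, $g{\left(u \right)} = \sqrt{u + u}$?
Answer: $102070 + 5310 \sqrt{2} \approx 1.0958 \cdot 10^{5}$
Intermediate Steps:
$g{\left(u \right)} = \sqrt{2} \sqrt{u}$ ($g{\left(u \right)} = \sqrt{2 u} = \sqrt{2} \sqrt{u}$)
$y{\left(a,q \right)} = q + 2 a q$ ($y{\left(a,q \right)} = 2 a q + q = q + 2 a q$)
$k{\left(j \right)} = - 18 \sqrt{2}$ ($k{\left(j \right)} = \sqrt{2} \sqrt{4} \left(1 + 2 \left(-5\right)\right) = \sqrt{2} \cdot 2 \left(1 - 10\right) = 2 \sqrt{2} \left(-9\right) = - 18 \sqrt{2}$)
$\left(-381 + 86\right) \left(k{\left(-1 \right)} - 346\right) = \left(-381 + 86\right) \left(- 18 \sqrt{2} - 346\right) = - 295 \left(-346 - 18 \sqrt{2}\right) = 102070 + 5310 \sqrt{2}$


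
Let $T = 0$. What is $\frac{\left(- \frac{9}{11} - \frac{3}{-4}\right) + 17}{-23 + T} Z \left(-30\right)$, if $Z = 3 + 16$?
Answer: $\frac{212325}{506} \approx 419.61$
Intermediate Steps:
$Z = 19$
$\frac{\left(- \frac{9}{11} - \frac{3}{-4}\right) + 17}{-23 + T} Z \left(-30\right) = \frac{\left(- \frac{9}{11} - \frac{3}{-4}\right) + 17}{-23 + 0} \cdot 19 \left(-30\right) = \frac{\left(\left(-9\right) \frac{1}{11} - - \frac{3}{4}\right) + 17}{-23} \cdot 19 \left(-30\right) = \left(\left(- \frac{9}{11} + \frac{3}{4}\right) + 17\right) \left(- \frac{1}{23}\right) 19 \left(-30\right) = \left(- \frac{3}{44} + 17\right) \left(- \frac{1}{23}\right) 19 \left(-30\right) = \frac{745}{44} \left(- \frac{1}{23}\right) 19 \left(-30\right) = \left(- \frac{745}{1012}\right) 19 \left(-30\right) = \left(- \frac{14155}{1012}\right) \left(-30\right) = \frac{212325}{506}$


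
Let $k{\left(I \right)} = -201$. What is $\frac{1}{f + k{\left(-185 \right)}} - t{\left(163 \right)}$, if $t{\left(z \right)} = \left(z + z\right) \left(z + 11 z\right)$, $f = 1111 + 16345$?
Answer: $- \frac{11002754279}{17255} \approx -6.3766 \cdot 10^{5}$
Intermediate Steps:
$f = 17456$
$t{\left(z \right)} = 24 z^{2}$ ($t{\left(z \right)} = 2 z 12 z = 24 z^{2}$)
$\frac{1}{f + k{\left(-185 \right)}} - t{\left(163 \right)} = \frac{1}{17456 - 201} - 24 \cdot 163^{2} = \frac{1}{17255} - 24 \cdot 26569 = \frac{1}{17255} - 637656 = - \frac{11002754279}{17255}$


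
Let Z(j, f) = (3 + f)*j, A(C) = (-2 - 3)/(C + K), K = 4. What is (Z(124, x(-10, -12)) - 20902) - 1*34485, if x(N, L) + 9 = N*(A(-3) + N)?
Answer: -37531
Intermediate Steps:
A(C) = -5/(4 + C) (A(C) = (-2 - 3)/(C + 4) = -5/(4 + C))
x(N, L) = -9 + N*(-5 + N) (x(N, L) = -9 + N*(-5/(4 - 3) + N) = -9 + N*(-5/1 + N) = -9 + N*(-5*1 + N) = -9 + N*(-5 + N))
Z(j, f) = j*(3 + f)
(Z(124, x(-10, -12)) - 20902) - 1*34485 = (124*(3 + (-9 + (-10)**2 - 5*(-10))) - 20902) - 1*34485 = (124*(3 + (-9 + 100 + 50)) - 20902) - 34485 = (124*(3 + 141) - 20902) - 34485 = (124*144 - 20902) - 34485 = (17856 - 20902) - 34485 = -3046 - 34485 = -37531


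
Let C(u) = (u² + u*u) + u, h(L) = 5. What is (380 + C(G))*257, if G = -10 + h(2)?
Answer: 109225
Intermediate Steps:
G = -5 (G = -10 + 5 = -5)
C(u) = u + 2*u² (C(u) = (u² + u²) + u = 2*u² + u = u + 2*u²)
(380 + C(G))*257 = (380 - 5*(1 + 2*(-5)))*257 = (380 - 5*(1 - 10))*257 = (380 - 5*(-9))*257 = (380 + 45)*257 = 425*257 = 109225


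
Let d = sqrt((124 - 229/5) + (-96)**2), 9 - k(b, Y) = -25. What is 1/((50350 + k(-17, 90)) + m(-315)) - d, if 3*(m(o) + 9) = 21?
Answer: 1/50382 - sqrt(232355)/5 ≈ -96.406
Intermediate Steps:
m(o) = -2 (m(o) = -9 + (1/3)*21 = -9 + 7 = -2)
k(b, Y) = 34 (k(b, Y) = 9 - 1*(-25) = 9 + 25 = 34)
d = sqrt(232355)/5 (d = sqrt((124 - 229*1/5) + 9216) = sqrt((124 - 229/5) + 9216) = sqrt(391/5 + 9216) = sqrt(46471/5) = sqrt(232355)/5 ≈ 96.406)
1/((50350 + k(-17, 90)) + m(-315)) - d = 1/((50350 + 34) - 2) - sqrt(232355)/5 = 1/(50384 - 2) - sqrt(232355)/5 = 1/50382 - sqrt(232355)/5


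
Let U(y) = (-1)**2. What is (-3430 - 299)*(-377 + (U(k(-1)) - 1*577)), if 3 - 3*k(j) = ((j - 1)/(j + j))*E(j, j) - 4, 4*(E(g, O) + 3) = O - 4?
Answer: 3553737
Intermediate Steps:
E(g, O) = -4 + O/4 (E(g, O) = -3 + (O - 4)/4 = -3 + (-4 + O)/4 = -3 + (-1 + O/4) = -4 + O/4)
k(j) = 7/3 - (-1 + j)*(-4 + j/4)/(6*j) (k(j) = 1 - (((j - 1)/(j + j))*(-4 + j/4) - 4)/3 = 1 - (((-1 + j)/((2*j)))*(-4 + j/4) - 4)/3 = 1 - (((-1 + j)*(1/(2*j)))*(-4 + j/4) - 4)/3 = 1 - (((-1 + j)/(2*j))*(-4 + j/4) - 4)/3 = 1 - ((-1 + j)*(-4 + j/4)/(2*j) - 4)/3 = 1 - (-4 + (-1 + j)*(-4 + j/4)/(2*j))/3 = 1 + (4/3 - (-1 + j)*(-4 + j/4)/(6*j)) = 7/3 - (-1 + j)*(-4 + j/4)/(6*j))
U(y) = 1
(-3430 - 299)*(-377 + (U(k(-1)) - 1*577)) = (-3430 - 299)*(-377 + (1 - 1*577)) = -3729*(-377 + (1 - 577)) = -3729*(-377 - 576) = -3729*(-953) = 3553737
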